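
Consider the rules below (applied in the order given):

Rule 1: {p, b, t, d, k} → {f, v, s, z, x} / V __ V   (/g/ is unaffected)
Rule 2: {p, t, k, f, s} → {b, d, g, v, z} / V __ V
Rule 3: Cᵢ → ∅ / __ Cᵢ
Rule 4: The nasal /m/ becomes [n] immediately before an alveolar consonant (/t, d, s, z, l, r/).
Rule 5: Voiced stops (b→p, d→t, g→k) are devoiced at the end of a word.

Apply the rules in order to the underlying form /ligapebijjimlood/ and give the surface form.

Rule 1 (intervocalic spirantization): /p/ is a stop between vowels /a/ and /e/, so it spirantizes to the fricative [f]. /b/ is a stop between vowels /e/ and /i/, so it spirantizes to the fricative [v]. /ligapebijjimlood/ → ligafevijjimlood.
Rule 2 (intervocalic voicing): /f/ is a voiceless obstruent between vowels /a/ and /e/, so it voices to [v]. /ligafevijjimlood/ → ligavevijjimlood.
Rule 3 (degemination): /jj/ is a geminate; the first /j/ deletes. /ligavevijjimlood/ → ligavevijimlood.
Rule 4 (nasal place assimilation): /m/ precedes the alveolar consonant /l/, so it assimilates in place to [n]. /ligavevijimlood/ → ligavevijinlood.
Rule 5 (final devoicing): /d/ is a voiced stop in word-final position, so it devoices to [t]. /ligavevijinlood/ → ligavevijinloot.

ligavevijinloot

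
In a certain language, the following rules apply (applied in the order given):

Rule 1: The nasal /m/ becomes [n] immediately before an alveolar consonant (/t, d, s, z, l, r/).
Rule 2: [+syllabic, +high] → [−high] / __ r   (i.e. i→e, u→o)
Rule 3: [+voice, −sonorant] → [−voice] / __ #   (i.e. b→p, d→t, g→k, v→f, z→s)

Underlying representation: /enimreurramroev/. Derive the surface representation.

eninreorranroef

Rule 1 (nasal place assimilation): /m/ precedes the alveolar consonant /r/, so it assimilates in place to [n]. /m/ precedes the alveolar consonant /r/, so it assimilates in place to [n]. /enimreurramroev/ → eninreurranroev.
Rule 2 (pre-rhotic lowering): /u/ is a high vowel immediately before /r/, so it lowers to [o]. /eninreurranroev/ → eninreorranroev.
Rule 3 (final devoicing): /v/ is a voiced obstruent in word-final position, so it devoices to [f]. /eninreorranroev/ → eninreorranroef.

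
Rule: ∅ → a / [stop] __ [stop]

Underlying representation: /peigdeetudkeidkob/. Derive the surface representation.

/g/ and /d/ form a stop–stop cluster, so [a] is inserted between them.
/d/ and /k/ form a stop–stop cluster, so [a] is inserted between them.
/d/ and /k/ form a stop–stop cluster, so [a] is inserted between them.
Surface form: [peigadeetudakeidakob].

peigadeetudakeidakob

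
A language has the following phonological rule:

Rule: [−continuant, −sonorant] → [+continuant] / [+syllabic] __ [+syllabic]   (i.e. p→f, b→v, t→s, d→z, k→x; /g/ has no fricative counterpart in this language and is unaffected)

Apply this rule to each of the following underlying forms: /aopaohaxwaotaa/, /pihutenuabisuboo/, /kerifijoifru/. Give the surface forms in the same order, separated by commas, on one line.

aofaohaxwaosaa, pihusenuavisuvoo, kerifijoifru

/aopaohaxwaotaa/: /p/ is a stop between vowels /o/ and /a/, so it spirantizes to the fricative [f]. /t/ is a stop between vowels /o/ and /a/, so it spirantizes to the fricative [s]. → [aofaohaxwaosaa].
/pihutenuabisuboo/: /t/ is a stop between vowels /u/ and /e/, so it spirantizes to the fricative [s]. /b/ is a stop between vowels /a/ and /i/, so it spirantizes to the fricative [v]. /b/ is a stop between vowels /u/ and /o/, so it spirantizes to the fricative [v]. → [pihusenuavisuvoo].
/kerifijoifru/: the rule's environment is not met; surfaces unchanged as [kerifijoifru].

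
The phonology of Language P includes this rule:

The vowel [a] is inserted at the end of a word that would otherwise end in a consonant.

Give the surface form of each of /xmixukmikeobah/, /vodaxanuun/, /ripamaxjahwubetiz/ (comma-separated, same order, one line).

/xmixukmikeobah/: the form ends in the consonant /h/, so [a] is inserted word-finally. → [xmixukmikeobaha].
/vodaxanuun/: the form ends in the consonant /n/, so [a] is inserted word-finally. → [vodaxanuuna].
/ripamaxjahwubetiz/: the form ends in the consonant /z/, so [a] is inserted word-finally. → [ripamaxjahwubetiza].

xmixukmikeobaha, vodaxanuuna, ripamaxjahwubetiza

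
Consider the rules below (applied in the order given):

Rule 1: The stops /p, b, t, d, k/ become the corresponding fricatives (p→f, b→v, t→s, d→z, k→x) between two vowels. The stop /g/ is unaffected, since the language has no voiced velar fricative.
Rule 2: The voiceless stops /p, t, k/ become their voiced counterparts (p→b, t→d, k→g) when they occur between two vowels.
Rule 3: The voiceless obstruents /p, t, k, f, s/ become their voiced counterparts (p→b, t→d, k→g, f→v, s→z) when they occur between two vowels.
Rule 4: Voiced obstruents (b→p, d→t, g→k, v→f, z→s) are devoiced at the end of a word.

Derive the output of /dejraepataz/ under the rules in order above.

dejraevazas

Rule 1 (intervocalic spirantization): /p/ is a stop between vowels /e/ and /a/, so it spirantizes to the fricative [f]. /t/ is a stop between vowels /a/ and /a/, so it spirantizes to the fricative [s]. /dejraepataz/ → dejraefasaz.
Rule 2 (intervocalic voicing): no segment meets the environment; /dejraefasaz/ is unchanged.
Rule 3 (intervocalic voicing): /f/ is a voiceless obstruent between vowels /e/ and /a/, so it voices to [v]. /s/ is a voiceless obstruent between vowels /a/ and /a/, so it voices to [z]. /dejraefasaz/ → dejraevazaz.
Rule 4 (final devoicing): /z/ is a voiced obstruent in word-final position, so it devoices to [s]. /dejraevazaz/ → dejraevazas.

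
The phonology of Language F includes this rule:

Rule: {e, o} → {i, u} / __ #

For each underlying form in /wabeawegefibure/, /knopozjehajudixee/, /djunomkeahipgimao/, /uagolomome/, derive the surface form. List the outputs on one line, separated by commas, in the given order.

/wabeawegefibure/: /e/ is a mid vowel in word-final position, so it raises to [i]. → [wabeawegefiburi].
/knopozjehajudixee/: /e/ is a mid vowel in word-final position, so it raises to [i]. → [knopozjehajudixei].
/djunomkeahipgimao/: /o/ is a mid vowel in word-final position, so it raises to [u]. → [djunomkeahipgimau].
/uagolomome/: /e/ is a mid vowel in word-final position, so it raises to [i]. → [uagolomomi].

wabeawegefiburi, knopozjehajudixei, djunomkeahipgimau, uagolomomi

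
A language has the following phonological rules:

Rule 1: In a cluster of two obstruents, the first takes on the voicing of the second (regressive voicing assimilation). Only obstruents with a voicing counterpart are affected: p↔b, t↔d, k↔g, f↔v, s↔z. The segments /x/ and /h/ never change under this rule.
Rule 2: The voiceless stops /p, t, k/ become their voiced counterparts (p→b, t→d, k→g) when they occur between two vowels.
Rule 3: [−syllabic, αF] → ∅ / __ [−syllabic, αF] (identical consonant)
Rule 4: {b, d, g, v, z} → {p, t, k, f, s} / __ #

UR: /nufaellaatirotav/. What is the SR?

Rule 1 (regressive voicing assimilation): no segment meets the environment; /nufaellaatirotav/ is unchanged.
Rule 2 (intervocalic voicing): /t/ is a voiceless stop between vowels /a/ and /i/, so it voices to [d]. /t/ is a voiceless stop between vowels /o/ and /a/, so it voices to [d]. /nufaellaatirotav/ → nufaellaadirodav.
Rule 3 (degemination): /ll/ is a geminate; the first /l/ deletes. /nufaellaadirodav/ → nufaelaadirodav.
Rule 4 (final devoicing): /v/ is a voiced obstruent in word-final position, so it devoices to [f]. /nufaelaadirodav/ → nufaelaadirodaf.

nufaelaadirodaf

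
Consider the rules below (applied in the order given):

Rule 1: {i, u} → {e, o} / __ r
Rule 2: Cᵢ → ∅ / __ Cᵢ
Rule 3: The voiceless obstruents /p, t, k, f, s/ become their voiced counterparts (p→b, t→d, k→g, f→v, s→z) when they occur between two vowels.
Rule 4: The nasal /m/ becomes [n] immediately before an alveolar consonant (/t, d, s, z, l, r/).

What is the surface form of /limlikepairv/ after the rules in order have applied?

linligebaerv

Rule 1 (pre-rhotic lowering): /i/ is a high vowel immediately before /r/, so it lowers to [e]. /limlikepairv/ → limlikepaerv.
Rule 2 (degemination): no segment meets the environment; /limlikepaerv/ is unchanged.
Rule 3 (intervocalic voicing): /k/ is a voiceless obstruent between vowels /i/ and /e/, so it voices to [g]. /p/ is a voiceless obstruent between vowels /e/ and /a/, so it voices to [b]. /limlikepaerv/ → limligebaerv.
Rule 4 (nasal place assimilation): /m/ precedes the alveolar consonant /l/, so it assimilates in place to [n]. /limligebaerv/ → linligebaerv.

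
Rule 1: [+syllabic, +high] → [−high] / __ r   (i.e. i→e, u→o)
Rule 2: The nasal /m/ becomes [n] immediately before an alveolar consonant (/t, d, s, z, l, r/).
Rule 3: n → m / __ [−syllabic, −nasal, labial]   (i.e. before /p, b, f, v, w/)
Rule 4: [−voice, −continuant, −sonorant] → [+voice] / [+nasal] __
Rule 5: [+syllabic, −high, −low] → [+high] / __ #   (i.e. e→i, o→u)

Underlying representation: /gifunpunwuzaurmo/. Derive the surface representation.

Rule 1 (pre-rhotic lowering): /u/ is a high vowel immediately before /r/, so it lowers to [o]. /gifunpunwuzaurmo/ → gifunpunwuzaormo.
Rule 2 (nasal place assimilation): no segment meets the environment; /gifunpunwuzaormo/ is unchanged.
Rule 3 (nasal place assimilation): /n/ precedes the labial consonant /p/, so it assimilates in place to [m]. /n/ precedes the labial consonant /w/, so it assimilates in place to [m]. /gifunpunwuzaormo/ → gifumpumwuzaormo.
Rule 4 (post-nasal voicing): /p/ is a voiceless stop immediately after the nasal /m/, so it voices to [b]. /gifumpumwuzaormo/ → gifumbumwuzaormo.
Rule 5 (final vowel raising): /o/ is a mid vowel in word-final position, so it raises to [u]. /gifumbumwuzaormo/ → gifumbumwuzaormu.

gifumbumwuzaormu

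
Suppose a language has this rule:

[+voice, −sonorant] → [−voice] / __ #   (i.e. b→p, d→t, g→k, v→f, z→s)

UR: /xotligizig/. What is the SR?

xotligizik

/g/ is a voiced obstruent in word-final position, so it devoices to [k].
The other instances of /g/, /z/ do not occur in the required environment and remain unchanged.
Surface form: [xotligizik].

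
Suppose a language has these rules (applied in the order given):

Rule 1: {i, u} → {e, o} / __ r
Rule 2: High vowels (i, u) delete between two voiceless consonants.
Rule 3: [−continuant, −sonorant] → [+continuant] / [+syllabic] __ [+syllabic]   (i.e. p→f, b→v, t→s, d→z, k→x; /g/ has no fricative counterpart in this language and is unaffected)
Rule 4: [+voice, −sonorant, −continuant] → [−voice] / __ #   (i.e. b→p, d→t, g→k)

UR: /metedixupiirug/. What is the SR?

Rule 1 (pre-rhotic lowering): /i/ is a high vowel immediately before /r/, so it lowers to [e]. /metedixupiirug/ → metedixupierug.
Rule 2 (high vowel syncope): /u/ is a high vowel flanked by voiceless consonants /x/ and /p/, so it deletes. /metedixupierug/ → metedixpierug.
Rule 3 (intervocalic spirantization): /t/ is a stop between vowels /e/ and /e/, so it spirantizes to the fricative [s]. /d/ is a stop between vowels /e/ and /i/, so it spirantizes to the fricative [z]. /metedixpierug/ → mesezixpierug.
Rule 4 (final devoicing): /g/ is a voiced stop in word-final position, so it devoices to [k]. /mesezixpierug/ → mesezixpieruk.

mesezixpieruk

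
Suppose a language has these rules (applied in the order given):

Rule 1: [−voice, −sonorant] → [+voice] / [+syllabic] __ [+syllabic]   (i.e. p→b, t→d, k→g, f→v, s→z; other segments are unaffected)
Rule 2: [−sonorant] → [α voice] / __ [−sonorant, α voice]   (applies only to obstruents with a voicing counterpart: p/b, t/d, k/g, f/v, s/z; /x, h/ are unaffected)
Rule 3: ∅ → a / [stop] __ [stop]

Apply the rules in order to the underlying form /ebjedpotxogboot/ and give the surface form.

Rule 1 (intervocalic voicing): no segment meets the environment; /ebjedpotxogboot/ is unchanged.
Rule 2 (regressive voicing assimilation): /d/ precedes the voiceless obstruent /p/, so it devoices to [t] by assimilation. /ebjedpotxogboot/ → ebjetpotxogboot.
Rule 3 (stop-cluster a-epenthesis): /t/ and /p/ form a stop–stop cluster, so [a] is inserted between them. /g/ and /b/ form a stop–stop cluster, so [a] is inserted between them. /ebjetpotxogboot/ → ebjetapotxogaboot.

ebjetapotxogaboot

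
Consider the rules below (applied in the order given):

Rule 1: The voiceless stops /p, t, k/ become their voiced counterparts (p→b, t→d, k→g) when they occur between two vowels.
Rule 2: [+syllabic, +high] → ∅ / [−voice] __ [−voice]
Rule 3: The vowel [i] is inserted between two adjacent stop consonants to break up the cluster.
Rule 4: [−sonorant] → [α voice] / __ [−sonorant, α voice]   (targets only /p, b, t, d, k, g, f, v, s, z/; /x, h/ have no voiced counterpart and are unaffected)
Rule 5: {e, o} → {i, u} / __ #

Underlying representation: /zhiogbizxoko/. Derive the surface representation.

Rule 1 (intervocalic voicing): /k/ is a voiceless stop between vowels /o/ and /o/, so it voices to [g]. /zhiogbizxoko/ → zhiogbizxogo.
Rule 2 (high vowel syncope): no segment meets the environment; /zhiogbizxogo/ is unchanged.
Rule 3 (stop-cluster i-epenthesis): /g/ and /b/ form a stop–stop cluster, so [i] is inserted between them. /zhiogbizxogo/ → zhiogibizxogo.
Rule 4 (regressive voicing assimilation): /z/ precedes the voiceless obstruent /h/, so it devoices to [s] by assimilation. /z/ precedes the voiceless obstruent /x/, so it devoices to [s] by assimilation. /zhiogibizxogo/ → shiogibisxogo.
Rule 5 (final vowel raising): /o/ is a mid vowel in word-final position, so it raises to [u]. /shiogibisxogo/ → shiogibisxogu.

shiogibisxogu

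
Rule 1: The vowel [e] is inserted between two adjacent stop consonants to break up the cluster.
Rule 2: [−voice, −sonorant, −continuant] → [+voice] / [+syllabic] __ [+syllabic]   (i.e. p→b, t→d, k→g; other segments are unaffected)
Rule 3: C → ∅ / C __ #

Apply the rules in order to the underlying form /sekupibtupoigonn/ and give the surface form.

segubibeduboigon

Rule 1 (stop-cluster e-epenthesis): /b/ and /t/ form a stop–stop cluster, so [e] is inserted between them. /sekupibtupoigonn/ → sekupibetupoigonn.
Rule 2 (intervocalic voicing): /k/ is a voiceless stop between vowels /e/ and /u/, so it voices to [g]. /p/ is a voiceless stop between vowels /u/ and /i/, so it voices to [b]. /t/ is a voiceless stop between vowels /e/ and /u/, so it voices to [d]. /p/ is a voiceless stop between vowels /u/ and /o/, so it voices to [b]. /sekupibetupoigonn/ → segubibeduboigonn.
Rule 3 (final cluster simplification): /n/ is the second consonant of a word-final cluster /nn/, so it deletes. /segubibeduboigonn/ → segubibeduboigon.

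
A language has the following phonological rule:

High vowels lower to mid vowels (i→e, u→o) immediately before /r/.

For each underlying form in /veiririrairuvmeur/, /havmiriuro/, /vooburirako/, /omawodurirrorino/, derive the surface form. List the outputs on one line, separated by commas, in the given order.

veerereraeruvmeor, havmerioro, vooborerako, omawodorerrorino

/veiririrairuvmeur/: /i/ is a high vowel immediately before /r/, so it lowers to [e]. /i/ is a high vowel immediately before /r/, so it lowers to [e]. /i/ is a high vowel immediately before /r/, so it lowers to [e]. /i/ is a high vowel immediately before /r/, so it lowers to [e]. /u/ is a high vowel immediately before /r/, so it lowers to [o]. → [veerereraeruvmeor].
/havmiriuro/: /i/ is a high vowel immediately before /r/, so it lowers to [e]. /u/ is a high vowel immediately before /r/, so it lowers to [o]. → [havmerioro].
/vooburirako/: /u/ is a high vowel immediately before /r/, so it lowers to [o]. /i/ is a high vowel immediately before /r/, so it lowers to [e]. → [vooborerako].
/omawodurirrorino/: /u/ is a high vowel immediately before /r/, so it lowers to [o]. /i/ is a high vowel immediately before /r/, so it lowers to [e]. → [omawodorerrorino].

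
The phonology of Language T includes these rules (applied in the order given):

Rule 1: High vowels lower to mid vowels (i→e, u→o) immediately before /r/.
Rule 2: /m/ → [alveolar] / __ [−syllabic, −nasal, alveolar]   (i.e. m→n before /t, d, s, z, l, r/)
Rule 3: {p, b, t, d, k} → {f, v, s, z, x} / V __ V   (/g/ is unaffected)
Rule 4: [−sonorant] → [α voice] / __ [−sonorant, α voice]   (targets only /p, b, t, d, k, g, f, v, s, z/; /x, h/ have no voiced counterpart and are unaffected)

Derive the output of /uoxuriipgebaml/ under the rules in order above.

uoxoriibgevanl

Rule 1 (pre-rhotic lowering): /u/ is a high vowel immediately before /r/, so it lowers to [o]. /uoxuriipgebaml/ → uoxoriipgebaml.
Rule 2 (nasal place assimilation): /m/ precedes the alveolar consonant /l/, so it assimilates in place to [n]. /uoxoriipgebaml/ → uoxoriipgebanl.
Rule 3 (intervocalic spirantization): /b/ is a stop between vowels /e/ and /a/, so it spirantizes to the fricative [v]. /uoxoriipgebanl/ → uoxoriipgevanl.
Rule 4 (regressive voicing assimilation): /p/ precedes the voiced obstruent /g/, so it voices to [b] by assimilation. /uoxoriipgevanl/ → uoxoriibgevanl.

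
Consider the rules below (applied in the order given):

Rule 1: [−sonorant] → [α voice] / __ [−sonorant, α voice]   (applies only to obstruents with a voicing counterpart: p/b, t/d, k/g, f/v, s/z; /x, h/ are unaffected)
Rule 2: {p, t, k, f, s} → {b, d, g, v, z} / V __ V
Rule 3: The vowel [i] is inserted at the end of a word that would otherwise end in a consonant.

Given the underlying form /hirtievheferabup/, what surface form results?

Rule 1 (regressive voicing assimilation): /v/ precedes the voiceless obstruent /h/, so it devoices to [f] by assimilation. /hirtievheferabup/ → hirtiefheferabup.
Rule 2 (intervocalic voicing): /f/ is a voiceless obstruent between vowels /e/ and /e/, so it voices to [v]. /hirtiefheferabup/ → hirtiefheverabup.
Rule 3 (final i-epenthesis): the form ends in the consonant /p/, so [i] is inserted word-finally. /hirtiefheverabup/ → hirtiefheverabupi.

hirtiefheverabupi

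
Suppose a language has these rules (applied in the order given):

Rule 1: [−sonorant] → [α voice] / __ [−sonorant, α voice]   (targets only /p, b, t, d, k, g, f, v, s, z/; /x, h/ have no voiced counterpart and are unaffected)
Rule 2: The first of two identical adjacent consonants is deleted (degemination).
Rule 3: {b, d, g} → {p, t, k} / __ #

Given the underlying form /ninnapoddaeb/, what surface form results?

Rule 1 (regressive voicing assimilation): no segment meets the environment; /ninnapoddaeb/ is unchanged.
Rule 2 (degemination): /nn/ is a geminate; the first /n/ deletes. /dd/ is a geminate; the first /d/ deletes. /ninnapoddaeb/ → ninapodaeb.
Rule 3 (final devoicing): /b/ is a voiced stop in word-final position, so it devoices to [p]. /ninapodaeb/ → ninapodaep.

ninapodaep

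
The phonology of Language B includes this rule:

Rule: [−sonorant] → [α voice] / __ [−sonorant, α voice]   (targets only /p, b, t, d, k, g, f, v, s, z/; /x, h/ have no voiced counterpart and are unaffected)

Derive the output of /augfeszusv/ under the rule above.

/g/ precedes the voiceless obstruent /f/, so it devoices to [k] by assimilation.
/s/ precedes the voiced obstruent /z/, so it voices to [z] by assimilation.
/s/ precedes the voiced obstruent /v/, so it voices to [z] by assimilation.
The other instances of /f/, /z/, /v/ do not occur in the required environment and remain unchanged.
Surface form: [aukfezzuzv].

aukfezzuzv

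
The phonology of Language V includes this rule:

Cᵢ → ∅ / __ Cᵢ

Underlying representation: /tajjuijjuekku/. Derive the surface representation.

tajuijueku

/jj/ is a geminate; the first /j/ deletes.
/jj/ is a geminate; the first /j/ deletes.
/kk/ is a geminate; the first /k/ deletes.
Surface form: [tajuijueku].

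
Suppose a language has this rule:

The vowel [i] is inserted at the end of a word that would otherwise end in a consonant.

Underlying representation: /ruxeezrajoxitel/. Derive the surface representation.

the form ends in the consonant /l/, so [i] is inserted word-finally.
Surface form: [ruxeezrajoxiteli].

ruxeezrajoxiteli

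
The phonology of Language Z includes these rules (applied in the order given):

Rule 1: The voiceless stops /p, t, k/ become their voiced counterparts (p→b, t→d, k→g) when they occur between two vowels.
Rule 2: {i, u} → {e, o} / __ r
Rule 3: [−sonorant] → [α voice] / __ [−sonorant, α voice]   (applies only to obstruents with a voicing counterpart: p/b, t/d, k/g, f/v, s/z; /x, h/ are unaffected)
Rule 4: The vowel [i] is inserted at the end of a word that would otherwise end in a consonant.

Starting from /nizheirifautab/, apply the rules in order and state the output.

nisheerifaudabi

Rule 1 (intervocalic voicing): /t/ is a voiceless stop between vowels /u/ and /a/, so it voices to [d]. /nizheirifautab/ → nizheirifaudab.
Rule 2 (pre-rhotic lowering): /i/ is a high vowel immediately before /r/, so it lowers to [e]. /nizheirifaudab/ → nizheerifaudab.
Rule 3 (regressive voicing assimilation): /z/ precedes the voiceless obstruent /h/, so it devoices to [s] by assimilation. /nizheerifaudab/ → nisheerifaudab.
Rule 4 (final i-epenthesis): the form ends in the consonant /b/, so [i] is inserted word-finally. /nisheerifaudab/ → nisheerifaudabi.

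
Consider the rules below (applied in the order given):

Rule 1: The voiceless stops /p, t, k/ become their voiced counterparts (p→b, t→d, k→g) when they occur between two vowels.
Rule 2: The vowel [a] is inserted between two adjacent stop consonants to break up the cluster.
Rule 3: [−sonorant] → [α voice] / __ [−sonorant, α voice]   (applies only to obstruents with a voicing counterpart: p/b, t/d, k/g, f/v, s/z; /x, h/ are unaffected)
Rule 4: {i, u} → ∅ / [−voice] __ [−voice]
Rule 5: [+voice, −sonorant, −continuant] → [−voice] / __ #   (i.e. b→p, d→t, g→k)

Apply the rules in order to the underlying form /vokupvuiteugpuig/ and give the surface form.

Rule 1 (intervocalic voicing): /k/ is a voiceless stop between vowels /o/ and /u/, so it voices to [g]. /t/ is a voiceless stop between vowels /i/ and /e/, so it voices to [d]. /vokupvuiteugpuig/ → vogupvuideugpuig.
Rule 2 (stop-cluster a-epenthesis): /g/ and /p/ form a stop–stop cluster, so [a] is inserted between them. /vogupvuideugpuig/ → vogupvuideugapuig.
Rule 3 (regressive voicing assimilation): /p/ precedes the voiced obstruent /v/, so it voices to [b] by assimilation. /vogupvuideugapuig/ → vogubvuideugapuig.
Rule 4 (high vowel syncope): no segment meets the environment; /vogubvuideugapuig/ is unchanged.
Rule 5 (final devoicing): /g/ is a voiced stop in word-final position, so it devoices to [k]. /vogubvuideugapuig/ → vogubvuideugapuik.

vogubvuideugapuik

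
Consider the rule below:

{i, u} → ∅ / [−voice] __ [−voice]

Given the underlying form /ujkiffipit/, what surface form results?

/i/ is a high vowel flanked by voiceless consonants /k/ and /f/, so it deletes.
/i/ is a high vowel flanked by voiceless consonants /f/ and /p/, so it deletes.
/i/ is a high vowel flanked by voiceless consonants /p/ and /t/, so it deletes.
Surface form: [ujkffpt].

ujkffpt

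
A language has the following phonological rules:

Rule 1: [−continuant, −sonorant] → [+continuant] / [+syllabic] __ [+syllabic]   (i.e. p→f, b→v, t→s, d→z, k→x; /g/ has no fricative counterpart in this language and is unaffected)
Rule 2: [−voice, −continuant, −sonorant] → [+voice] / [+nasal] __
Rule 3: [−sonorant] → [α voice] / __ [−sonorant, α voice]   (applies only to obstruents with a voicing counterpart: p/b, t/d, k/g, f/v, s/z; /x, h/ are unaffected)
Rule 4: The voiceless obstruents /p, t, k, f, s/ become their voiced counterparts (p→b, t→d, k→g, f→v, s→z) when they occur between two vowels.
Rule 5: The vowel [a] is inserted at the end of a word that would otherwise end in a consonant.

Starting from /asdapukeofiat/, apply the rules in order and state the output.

azdavuxeoviata

Rule 1 (intervocalic spirantization): /p/ is a stop between vowels /a/ and /u/, so it spirantizes to the fricative [f]. /k/ is a stop between vowels /u/ and /e/, so it spirantizes to the fricative [x]. /asdapukeofiat/ → asdafuxeofiat.
Rule 2 (post-nasal voicing): no segment meets the environment; /asdafuxeofiat/ is unchanged.
Rule 3 (regressive voicing assimilation): /s/ precedes the voiced obstruent /d/, so it voices to [z] by assimilation. /asdafuxeofiat/ → azdafuxeofiat.
Rule 4 (intervocalic voicing): /f/ is a voiceless obstruent between vowels /a/ and /u/, so it voices to [v]. /f/ is a voiceless obstruent between vowels /o/ and /i/, so it voices to [v]. /azdafuxeofiat/ → azdavuxeoviat.
Rule 5 (final a-epenthesis): the form ends in the consonant /t/, so [a] is inserted word-finally. /azdavuxeoviat/ → azdavuxeoviata.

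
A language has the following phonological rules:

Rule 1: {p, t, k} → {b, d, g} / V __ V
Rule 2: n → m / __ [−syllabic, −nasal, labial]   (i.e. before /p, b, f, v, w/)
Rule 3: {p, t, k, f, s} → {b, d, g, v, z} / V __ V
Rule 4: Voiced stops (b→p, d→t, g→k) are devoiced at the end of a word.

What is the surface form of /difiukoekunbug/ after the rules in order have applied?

Rule 1 (intervocalic voicing): /k/ is a voiceless stop between vowels /u/ and /o/, so it voices to [g]. /k/ is a voiceless stop between vowels /e/ and /u/, so it voices to [g]. /difiukoekunbug/ → difiugoegunbug.
Rule 2 (nasal place assimilation): /n/ precedes the labial consonant /b/, so it assimilates in place to [m]. /difiugoegunbug/ → difiugoegumbug.
Rule 3 (intervocalic voicing): /f/ is a voiceless obstruent between vowels /i/ and /i/, so it voices to [v]. /difiugoegumbug/ → diviugoegumbug.
Rule 4 (final devoicing): /g/ is a voiced stop in word-final position, so it devoices to [k]. /diviugoegumbug/ → diviugoegumbuk.

diviugoegumbuk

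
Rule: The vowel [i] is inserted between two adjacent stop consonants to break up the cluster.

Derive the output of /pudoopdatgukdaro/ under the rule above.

pudoopidatigukidaro

/p/ and /d/ form a stop–stop cluster, so [i] is inserted between them.
/t/ and /g/ form a stop–stop cluster, so [i] is inserted between them.
/k/ and /d/ form a stop–stop cluster, so [i] is inserted between them.
Surface form: [pudoopidatigukidaro].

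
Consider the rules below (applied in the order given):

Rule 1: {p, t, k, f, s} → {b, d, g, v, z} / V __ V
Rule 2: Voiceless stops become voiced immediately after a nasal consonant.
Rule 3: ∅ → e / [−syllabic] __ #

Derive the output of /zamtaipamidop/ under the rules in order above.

zamdaibamidope

Rule 1 (intervocalic voicing): /p/ is a voiceless obstruent between vowels /i/ and /a/, so it voices to [b]. /zamtaipamidop/ → zamtaibamidop.
Rule 2 (post-nasal voicing): /t/ is a voiceless stop immediately after the nasal /m/, so it voices to [d]. /zamtaibamidop/ → zamdaibamidop.
Rule 3 (final e-epenthesis): the form ends in the consonant /p/, so [e] is inserted word-finally. /zamdaibamidop/ → zamdaibamidope.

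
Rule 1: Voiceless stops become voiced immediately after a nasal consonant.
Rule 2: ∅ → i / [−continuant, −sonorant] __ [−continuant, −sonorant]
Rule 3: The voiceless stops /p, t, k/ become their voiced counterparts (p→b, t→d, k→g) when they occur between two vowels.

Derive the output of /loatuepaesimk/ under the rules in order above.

loaduebaesimg

Rule 1 (post-nasal voicing): /k/ is a voiceless stop immediately after the nasal /m/, so it voices to [g]. /loatuepaesimk/ → loatuepaesimg.
Rule 2 (stop-cluster i-epenthesis): no segment meets the environment; /loatuepaesimg/ is unchanged.
Rule 3 (intervocalic voicing): /t/ is a voiceless stop between vowels /a/ and /u/, so it voices to [d]. /p/ is a voiceless stop between vowels /e/ and /a/, so it voices to [b]. /loatuepaesimg/ → loaduebaesimg.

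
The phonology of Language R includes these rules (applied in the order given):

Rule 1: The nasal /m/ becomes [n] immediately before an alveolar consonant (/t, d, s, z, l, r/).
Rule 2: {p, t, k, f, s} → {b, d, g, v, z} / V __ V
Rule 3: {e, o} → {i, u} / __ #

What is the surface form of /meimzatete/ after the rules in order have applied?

Rule 1 (nasal place assimilation): /m/ precedes the alveolar consonant /z/, so it assimilates in place to [n]. /meimzatete/ → meinzatete.
Rule 2 (intervocalic voicing): /t/ is a voiceless obstruent between vowels /a/ and /e/, so it voices to [d]. /t/ is a voiceless obstruent between vowels /e/ and /e/, so it voices to [d]. /meinzatete/ → meinzadede.
Rule 3 (final vowel raising): /e/ is a mid vowel in word-final position, so it raises to [i]. /meinzadede/ → meinzadedi.

meinzadedi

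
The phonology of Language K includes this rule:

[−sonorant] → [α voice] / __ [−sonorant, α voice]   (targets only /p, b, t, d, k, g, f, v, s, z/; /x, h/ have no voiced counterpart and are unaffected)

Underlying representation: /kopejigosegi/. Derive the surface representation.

kopejigosegi

No segment of /kopejigosegi/ meets the structural description of the rule, so the form surfaces unchanged.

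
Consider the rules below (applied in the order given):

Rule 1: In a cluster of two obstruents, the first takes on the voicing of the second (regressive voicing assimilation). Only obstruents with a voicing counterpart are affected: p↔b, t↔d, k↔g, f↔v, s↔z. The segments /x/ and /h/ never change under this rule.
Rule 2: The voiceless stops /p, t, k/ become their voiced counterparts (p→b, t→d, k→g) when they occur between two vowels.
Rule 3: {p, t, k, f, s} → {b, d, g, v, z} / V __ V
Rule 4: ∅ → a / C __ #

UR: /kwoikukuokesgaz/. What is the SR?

Rule 1 (regressive voicing assimilation): /s/ precedes the voiced obstruent /g/, so it voices to [z] by assimilation. /kwoikukuokesgaz/ → kwoikukuokezgaz.
Rule 2 (intervocalic voicing): /k/ is a voiceless stop between vowels /i/ and /u/, so it voices to [g]. /k/ is a voiceless stop between vowels /u/ and /u/, so it voices to [g]. /k/ is a voiceless stop between vowels /o/ and /e/, so it voices to [g]. /kwoikukuokezgaz/ → kwoiguguogezgaz.
Rule 3 (intervocalic voicing): no segment meets the environment; /kwoiguguogezgaz/ is unchanged.
Rule 4 (final a-epenthesis): the form ends in the consonant /z/, so [a] is inserted word-finally. /kwoiguguogezgaz/ → kwoiguguogezgaza.

kwoiguguogezgaza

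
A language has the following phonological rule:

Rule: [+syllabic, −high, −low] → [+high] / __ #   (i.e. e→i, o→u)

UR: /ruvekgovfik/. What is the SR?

No segment of /ruvekgovfik/ meets the structural description of the rule, so the form surfaces unchanged.

ruvekgovfik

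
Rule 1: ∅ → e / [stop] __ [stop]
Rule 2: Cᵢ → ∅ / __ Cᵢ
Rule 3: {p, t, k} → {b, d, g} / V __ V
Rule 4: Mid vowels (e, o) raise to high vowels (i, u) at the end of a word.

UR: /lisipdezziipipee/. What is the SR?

Rule 1 (stop-cluster e-epenthesis): /p/ and /d/ form a stop–stop cluster, so [e] is inserted between them. /lisipdezziipipee/ → lisipedezziipipee.
Rule 2 (degemination): /zz/ is a geminate; the first /z/ deletes. /lisipedezziipipee/ → lisipedeziipipee.
Rule 3 (intervocalic voicing): /p/ is a voiceless stop between vowels /i/ and /e/, so it voices to [b]. /p/ is a voiceless stop between vowels /i/ and /i/, so it voices to [b]. /p/ is a voiceless stop between vowels /i/ and /e/, so it voices to [b]. /lisipedeziipipee/ → lisibedeziibibee.
Rule 4 (final vowel raising): /e/ is a mid vowel in word-final position, so it raises to [i]. /lisibedeziibibee/ → lisibedeziibibei.

lisibedeziibibei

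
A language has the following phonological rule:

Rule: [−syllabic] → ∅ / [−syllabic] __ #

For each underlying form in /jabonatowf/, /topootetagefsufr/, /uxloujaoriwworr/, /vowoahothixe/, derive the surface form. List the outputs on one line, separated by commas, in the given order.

/jabonatowf/: /f/ is the second consonant of a word-final cluster /wf/, so it deletes. → [jabonatow].
/topootetagefsufr/: /r/ is the second consonant of a word-final cluster /fr/, so it deletes. → [topootetagefsuf].
/uxloujaoriwworr/: /r/ is the second consonant of a word-final cluster /rr/, so it deletes. → [uxloujaoriwwor].
/vowoahothixe/: the rule's environment is not met; surfaces unchanged as [vowoahothixe].

jabonatow, topootetagefsuf, uxloujaoriwwor, vowoahothixe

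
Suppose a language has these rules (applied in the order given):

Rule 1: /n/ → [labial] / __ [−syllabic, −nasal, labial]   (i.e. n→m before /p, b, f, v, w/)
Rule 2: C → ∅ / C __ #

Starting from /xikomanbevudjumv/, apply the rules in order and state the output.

Rule 1 (nasal place assimilation): /n/ precedes the labial consonant /b/, so it assimilates in place to [m]. /xikomanbevudjumv/ → xikomambevudjumv.
Rule 2 (final cluster simplification): /v/ is the second consonant of a word-final cluster /mv/, so it deletes. /xikomambevudjumv/ → xikomambevudjum.

xikomambevudjum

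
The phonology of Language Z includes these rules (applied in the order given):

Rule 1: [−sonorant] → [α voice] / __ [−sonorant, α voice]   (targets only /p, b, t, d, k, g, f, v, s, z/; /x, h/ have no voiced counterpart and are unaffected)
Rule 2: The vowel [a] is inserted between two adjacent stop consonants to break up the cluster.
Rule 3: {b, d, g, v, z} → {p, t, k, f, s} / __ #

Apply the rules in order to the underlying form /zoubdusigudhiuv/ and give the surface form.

Rule 1 (regressive voicing assimilation): /d/ precedes the voiceless obstruent /h/, so it devoices to [t] by assimilation. /zoubdusigudhiuv/ → zoubdusiguthiuv.
Rule 2 (stop-cluster a-epenthesis): /b/ and /d/ form a stop–stop cluster, so [a] is inserted between them. /zoubdusiguthiuv/ → zoubadusiguthiuv.
Rule 3 (final devoicing): /v/ is a voiced obstruent in word-final position, so it devoices to [f]. /zoubadusiguthiuv/ → zoubadusiguthiuf.

zoubadusiguthiuf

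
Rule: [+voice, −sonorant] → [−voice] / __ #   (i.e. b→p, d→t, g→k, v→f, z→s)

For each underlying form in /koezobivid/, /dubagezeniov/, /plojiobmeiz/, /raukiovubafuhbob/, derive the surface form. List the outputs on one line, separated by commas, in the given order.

/koezobivid/: /d/ is a voiced obstruent in word-final position, so it devoices to [t]. → [koezobivit].
/dubagezeniov/: /v/ is a voiced obstruent in word-final position, so it devoices to [f]. → [dubagezeniof].
/plojiobmeiz/: /z/ is a voiced obstruent in word-final position, so it devoices to [s]. → [plojiobmeis].
/raukiovubafuhbob/: /b/ is a voiced obstruent in word-final position, so it devoices to [p]. → [raukiovubafuhbop].

koezobivit, dubagezeniof, plojiobmeis, raukiovubafuhbop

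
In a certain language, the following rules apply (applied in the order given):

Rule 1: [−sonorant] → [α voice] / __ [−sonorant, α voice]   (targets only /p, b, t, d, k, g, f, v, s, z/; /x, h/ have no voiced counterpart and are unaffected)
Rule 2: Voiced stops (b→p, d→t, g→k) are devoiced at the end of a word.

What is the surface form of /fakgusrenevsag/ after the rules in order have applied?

Rule 1 (regressive voicing assimilation): /k/ precedes the voiced obstruent /g/, so it voices to [g] by assimilation. /v/ precedes the voiceless obstruent /s/, so it devoices to [f] by assimilation. /fakgusrenevsag/ → faggusrenefsag.
Rule 2 (final devoicing): /g/ is a voiced stop in word-final position, so it devoices to [k]. /faggusrenefsag/ → faggusrenefsak.

faggusrenefsak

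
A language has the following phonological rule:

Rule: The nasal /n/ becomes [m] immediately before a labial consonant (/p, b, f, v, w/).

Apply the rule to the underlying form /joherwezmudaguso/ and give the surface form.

No segment of /joherwezmudaguso/ meets the structural description of the rule, so the form surfaces unchanged.

joherwezmudaguso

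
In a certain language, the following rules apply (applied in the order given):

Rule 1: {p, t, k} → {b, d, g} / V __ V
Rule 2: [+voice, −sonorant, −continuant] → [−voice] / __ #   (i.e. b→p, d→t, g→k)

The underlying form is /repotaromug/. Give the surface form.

Rule 1 (intervocalic voicing): /p/ is a voiceless stop between vowels /e/ and /o/, so it voices to [b]. /t/ is a voiceless stop between vowels /o/ and /a/, so it voices to [d]. /repotaromug/ → rebodaromug.
Rule 2 (final devoicing): /g/ is a voiced stop in word-final position, so it devoices to [k]. /rebodaromug/ → rebodaromuk.

rebodaromuk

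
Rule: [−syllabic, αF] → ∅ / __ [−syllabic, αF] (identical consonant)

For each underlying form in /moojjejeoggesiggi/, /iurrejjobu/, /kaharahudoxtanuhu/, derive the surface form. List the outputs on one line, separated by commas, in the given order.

/moojjejeoggesiggi/: /jj/ is a geminate; the first /j/ deletes. /gg/ is a geminate; the first /g/ deletes. /gg/ is a geminate; the first /g/ deletes. → [moojejeogesigi].
/iurrejjobu/: /rr/ is a geminate; the first /r/ deletes. /jj/ is a geminate; the first /j/ deletes. → [iurejobu].
/kaharahudoxtanuhu/: the rule's environment is not met; surfaces unchanged as [kaharahudoxtanuhu].

moojejeogesigi, iurejobu, kaharahudoxtanuhu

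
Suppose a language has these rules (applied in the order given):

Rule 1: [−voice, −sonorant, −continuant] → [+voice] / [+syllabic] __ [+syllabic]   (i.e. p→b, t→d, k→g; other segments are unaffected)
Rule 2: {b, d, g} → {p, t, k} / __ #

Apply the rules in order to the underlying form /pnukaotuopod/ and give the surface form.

pnugaoduobot

Rule 1 (intervocalic voicing): /k/ is a voiceless stop between vowels /u/ and /a/, so it voices to [g]. /t/ is a voiceless stop between vowels /o/ and /u/, so it voices to [d]. /p/ is a voiceless stop between vowels /o/ and /o/, so it voices to [b]. /pnukaotuopod/ → pnugaoduobod.
Rule 2 (final devoicing): /d/ is a voiced stop in word-final position, so it devoices to [t]. /pnugaoduobod/ → pnugaoduobot.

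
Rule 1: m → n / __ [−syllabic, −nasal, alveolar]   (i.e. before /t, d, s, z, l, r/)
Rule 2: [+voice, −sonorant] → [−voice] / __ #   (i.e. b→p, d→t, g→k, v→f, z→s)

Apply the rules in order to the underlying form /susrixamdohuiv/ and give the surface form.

susrixandohuif

Rule 1 (nasal place assimilation): /m/ precedes the alveolar consonant /d/, so it assimilates in place to [n]. /susrixamdohuiv/ → susrixandohuiv.
Rule 2 (final devoicing): /v/ is a voiced obstruent in word-final position, so it devoices to [f]. /susrixandohuiv/ → susrixandohuif.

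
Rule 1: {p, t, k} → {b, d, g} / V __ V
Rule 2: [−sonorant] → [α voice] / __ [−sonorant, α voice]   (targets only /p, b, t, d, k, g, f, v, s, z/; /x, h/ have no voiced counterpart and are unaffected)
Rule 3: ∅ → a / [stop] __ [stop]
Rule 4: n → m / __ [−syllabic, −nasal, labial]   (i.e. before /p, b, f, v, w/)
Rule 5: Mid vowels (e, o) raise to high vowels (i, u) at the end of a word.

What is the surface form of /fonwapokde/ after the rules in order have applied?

fomwabogadi

Rule 1 (intervocalic voicing): /p/ is a voiceless stop between vowels /a/ and /o/, so it voices to [b]. /fonwapokde/ → fonwabokde.
Rule 2 (regressive voicing assimilation): /k/ precedes the voiced obstruent /d/, so it voices to [g] by assimilation. /fonwabokde/ → fonwabogde.
Rule 3 (stop-cluster a-epenthesis): /g/ and /d/ form a stop–stop cluster, so [a] is inserted between them. /fonwabogde/ → fonwabogade.
Rule 4 (nasal place assimilation): /n/ precedes the labial consonant /w/, so it assimilates in place to [m]. /fonwabogade/ → fomwabogade.
Rule 5 (final vowel raising): /e/ is a mid vowel in word-final position, so it raises to [i]. /fomwabogade/ → fomwabogadi.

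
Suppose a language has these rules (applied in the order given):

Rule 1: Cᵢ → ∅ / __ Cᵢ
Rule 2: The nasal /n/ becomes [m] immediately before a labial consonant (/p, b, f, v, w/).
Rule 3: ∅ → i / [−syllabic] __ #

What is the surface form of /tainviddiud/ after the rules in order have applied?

taimvidiudi

Rule 1 (degemination): /dd/ is a geminate; the first /d/ deletes. /tainviddiud/ → tainvidiud.
Rule 2 (nasal place assimilation): /n/ precedes the labial consonant /v/, so it assimilates in place to [m]. /tainvidiud/ → taimvidiud.
Rule 3 (final i-epenthesis): the form ends in the consonant /d/, so [i] is inserted word-finally. /taimvidiud/ → taimvidiudi.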